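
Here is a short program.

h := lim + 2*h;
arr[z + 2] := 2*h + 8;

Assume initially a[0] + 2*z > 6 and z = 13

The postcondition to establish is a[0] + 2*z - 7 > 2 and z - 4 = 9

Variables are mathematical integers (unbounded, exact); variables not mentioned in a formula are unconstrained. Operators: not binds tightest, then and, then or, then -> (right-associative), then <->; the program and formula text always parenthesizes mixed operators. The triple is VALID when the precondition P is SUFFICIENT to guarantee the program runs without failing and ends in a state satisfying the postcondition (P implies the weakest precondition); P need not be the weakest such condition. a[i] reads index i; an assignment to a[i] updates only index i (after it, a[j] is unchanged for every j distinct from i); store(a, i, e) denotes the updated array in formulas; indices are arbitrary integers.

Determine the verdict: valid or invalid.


Working backward. After the program, the postcondition a[0] + 2*z - 7 > 2 and z - 4 = 9 must hold; in canonical form it is a[0] + 2*z > 9 and z = 13.
Before arr[z + 2] := 2*h + 8: a[0] + 2*z > 9 and z = 13
Before h := lim + 2*h: a[0] + 2*z > 9 and z = 13
The weakest precondition is a[0] + 2*z > 9 and z = 13.
Check whether a[0] + 2*z > 6 and z = 13 implies it.
Countermodel: at the initial state a = {[0] = -17, elsewhere -17}, z = 13, the precondition holds but the weakest precondition fails.
Answer: invalid


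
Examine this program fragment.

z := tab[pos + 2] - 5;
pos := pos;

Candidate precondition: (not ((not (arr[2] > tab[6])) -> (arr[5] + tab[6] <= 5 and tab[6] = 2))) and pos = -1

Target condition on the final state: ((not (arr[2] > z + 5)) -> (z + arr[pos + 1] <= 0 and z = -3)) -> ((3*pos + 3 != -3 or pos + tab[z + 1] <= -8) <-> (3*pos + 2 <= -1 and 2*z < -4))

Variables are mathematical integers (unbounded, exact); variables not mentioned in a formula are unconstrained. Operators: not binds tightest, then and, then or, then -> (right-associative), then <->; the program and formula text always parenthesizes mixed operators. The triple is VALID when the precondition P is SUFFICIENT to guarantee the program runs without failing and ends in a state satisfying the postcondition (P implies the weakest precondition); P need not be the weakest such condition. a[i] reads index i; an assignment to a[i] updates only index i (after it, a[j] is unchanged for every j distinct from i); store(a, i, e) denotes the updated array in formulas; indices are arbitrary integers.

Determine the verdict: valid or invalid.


Working backward. After the program, the postcondition ((not (arr[2] > z + 5)) -> (z + arr[pos + 1] <= 0 and z = -3)) -> ((3*pos + 3 != -3 or pos + tab[z + 1] <= -8) <-> (3*pos + 2 <= -1 and 2*z < -4)) must hold; in canonical form it is ((not (arr[2] > z + 5)) -> (arr[pos + 1] + z <= 0 and z = -3)) -> ((3*pos != -6 or tab[z + 1] + pos <= -8) <-> (3*pos <= -3 and 2*z < -4)).
Before pos := pos: ((not (arr[2] > z + 5)) -> (arr[pos + 1] + z <= 0 and z = -3)) -> ((3*pos != -6 or tab[z + 1] + pos <= -8) <-> (3*pos <= -3 and 2*z < -4))
Before z := tab[pos + 2] - 5: ((not (arr[2] > tab[pos + 2])) -> (arr[pos + 1] + tab[pos + 2] <= 5 and tab[pos + 2] = 2)) -> ((3*pos != -6 or tab[tab[pos + 2] - 4] + pos <= -8) <-> (3*pos <= -3 and 2*tab[pos + 2] < 6))
The weakest precondition is ((not (arr[2] > tab[pos + 2])) -> (arr[pos + 1] + tab[pos + 2] <= 5 and tab[pos + 2] = 2)) -> ((3*pos != -6 or tab[tab[pos + 2] - 4] + pos <= -8) <-> (3*pos <= -3 and 2*tab[pos + 2] < 6)).
Check whether (not ((not (arr[2] > tab[6])) -> (arr[5] + tab[6] <= 5 and tab[6] = 2))) and pos = -1 implies it.
Countermodel: at the initial state arr = {[0] = 15525, [1] = 15525, [2] = 15525, [5] = 15525, [6] = 15525, [15520] = 15525, elsewhere 15525}, pos = -1, tab = {[0] = 15524, [1] = 15524, [2] = 15524, [5] = 15524, [6] = 15525, [15520] = 15524, elsewhere 15524}, the precondition holds but the weakest precondition fails.
Answer: invalid


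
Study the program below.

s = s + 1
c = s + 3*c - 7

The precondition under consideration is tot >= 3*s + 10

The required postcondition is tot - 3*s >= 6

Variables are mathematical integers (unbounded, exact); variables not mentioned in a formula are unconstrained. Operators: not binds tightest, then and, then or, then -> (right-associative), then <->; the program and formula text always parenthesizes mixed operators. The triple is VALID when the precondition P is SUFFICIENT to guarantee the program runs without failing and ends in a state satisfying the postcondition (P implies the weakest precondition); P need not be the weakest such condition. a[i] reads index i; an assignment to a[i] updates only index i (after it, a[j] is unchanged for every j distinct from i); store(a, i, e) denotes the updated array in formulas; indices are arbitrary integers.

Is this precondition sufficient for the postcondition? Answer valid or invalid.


Working backward. After the program, the postcondition tot - 3*s >= 6 must hold; in canonical form it is tot >= 3*s + 6.
Before c := s + 3*c - 7: tot >= 3*s + 6
Before s := s + 1: tot >= 3*s + 9
The weakest precondition is tot >= 3*s + 9.
Check whether tot >= 3*s + 10 implies it.
Every state satisfying the precondition satisfies the weakest precondition: the implication holds.
Answer: valid


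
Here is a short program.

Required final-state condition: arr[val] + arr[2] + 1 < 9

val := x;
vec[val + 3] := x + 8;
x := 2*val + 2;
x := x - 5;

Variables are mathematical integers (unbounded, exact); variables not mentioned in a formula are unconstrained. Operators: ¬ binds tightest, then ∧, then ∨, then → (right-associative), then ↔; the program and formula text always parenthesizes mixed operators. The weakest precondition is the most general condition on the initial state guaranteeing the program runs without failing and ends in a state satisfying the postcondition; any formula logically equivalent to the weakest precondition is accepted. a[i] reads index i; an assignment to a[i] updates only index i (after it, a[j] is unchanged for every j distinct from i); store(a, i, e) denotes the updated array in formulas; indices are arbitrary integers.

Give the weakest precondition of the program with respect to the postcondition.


Working backward. After the program, the postcondition arr[val] + arr[2] + 1 < 9 must hold; in canonical form it is arr[2] + arr[val] < 8.
Before x := x - 5: arr[2] + arr[val] < 8
Before x := 2*val + 2: arr[2] + arr[val] < 8
Before vec[val + 3] := x + 8: arr[2] + arr[val] < 8
Before val := x: arr[2] + arr[x] < 8
Answer: WP = arr[2] + arr[x] < 8


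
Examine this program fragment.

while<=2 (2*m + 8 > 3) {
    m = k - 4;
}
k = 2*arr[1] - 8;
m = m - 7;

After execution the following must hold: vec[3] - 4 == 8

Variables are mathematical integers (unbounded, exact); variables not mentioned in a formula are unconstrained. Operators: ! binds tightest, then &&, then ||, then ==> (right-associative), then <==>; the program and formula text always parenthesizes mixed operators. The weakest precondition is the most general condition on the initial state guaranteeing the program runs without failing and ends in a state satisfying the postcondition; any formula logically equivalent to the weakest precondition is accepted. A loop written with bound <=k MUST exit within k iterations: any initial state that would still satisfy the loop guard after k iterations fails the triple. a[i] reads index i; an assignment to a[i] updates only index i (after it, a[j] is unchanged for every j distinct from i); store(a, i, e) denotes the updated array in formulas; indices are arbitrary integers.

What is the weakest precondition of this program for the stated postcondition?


Working backward. After the program, the postcondition vec[3] - 4 == 8 must hold; in canonical form it is vec[3] == 12.
Before m := m - 7: vec[3] == 12
Before k := 2*arr[1] - 8: vec[3] == 12
Before the loop (bound <=2), unroll the exhaustion recursion (WP_0 = exit-now case; WP_j = one more guarded iteration, up to j = 2):
  WP_0: (!(2*m > -5)) && vec[3] == 12
  WP_1: (2*m > -5 ==> ((!(2*k > 3)) && vec[3] == 12)) && ((!(2*m > -5)) ==> vec[3] == 12)
  WP_2: (2*m > -5 ==> ((2*k > 3 ==> ((!(2*k > 3)) && vec[3] == 12)) && ((!(2*k > 3)) ==> vec[3] == 12))) && ((!(2*m > -5)) ==> vec[3] == 12)
So before the loop: (2*m > -5 ==> ((2*k > 3 ==> ((!(2*k > 3)) && vec[3] == 12)) && ((!(2*k > 3)) ==> vec[3] == 12))) && ((!(2*m > -5)) ==> vec[3] == 12)
Answer: WP = (2*m > -5 ==> ((2*k > 3 ==> ((!(2*k > 3)) && vec[3] == 12)) && ((!(2*k > 3)) ==> vec[3] == 12))) && ((!(2*m > -5)) ==> vec[3] == 12)


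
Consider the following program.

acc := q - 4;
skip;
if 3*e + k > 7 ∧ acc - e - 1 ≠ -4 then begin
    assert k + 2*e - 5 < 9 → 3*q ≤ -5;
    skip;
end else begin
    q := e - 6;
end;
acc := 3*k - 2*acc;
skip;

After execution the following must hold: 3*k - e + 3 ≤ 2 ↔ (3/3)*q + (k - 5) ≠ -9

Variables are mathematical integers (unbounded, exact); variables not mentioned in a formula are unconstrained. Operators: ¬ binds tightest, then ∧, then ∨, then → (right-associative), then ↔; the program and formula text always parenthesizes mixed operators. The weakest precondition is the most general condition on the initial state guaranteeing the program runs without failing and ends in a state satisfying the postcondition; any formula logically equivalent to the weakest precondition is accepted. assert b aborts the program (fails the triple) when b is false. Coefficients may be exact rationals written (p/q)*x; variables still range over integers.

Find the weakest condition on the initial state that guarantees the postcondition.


Working backward. After the program, the postcondition 3*k - e + 3 ≤ 2 ↔ (3/3)*q + (k - 5) ≠ -9 must hold; in canonical form it is 3*k ≤ e - 1 ↔ k + q ≠ -4.
Before skip: 3*k ≤ e - 1 ↔ k + q ≠ -4
Before acc := 3*k - 2*acc: 3*k ≤ e - 1 ↔ k + q ≠ -4
Then branch requires (2*e + k < 14 → 3*q ≤ -5) ∧ (3*k ≤ e - 1 ↔ k + q ≠ -4); else branch requires 3*k ≤ e - 1 ↔ e + k ≠ 2.
Before the if: ((3*e + k > 7 ∧ acc ≠ e - 3) → ((2*e + k < 14 → 3*q ≤ -5) ∧ (3*k ≤ e - 1 ↔ k + q ≠ -4))) ∧ ((¬(3*e + k > 7 ∧ acc ≠ e - 3)) → (3*k ≤ e - 1 ↔ e + k ≠ 2))
Before skip: ((3*e + k > 7 ∧ acc ≠ e - 3) → ((2*e + k < 14 → 3*q ≤ -5) ∧ (3*k ≤ e - 1 ↔ k + q ≠ -4))) ∧ ((¬(3*e + k > 7 ∧ acc ≠ e - 3)) → (3*k ≤ e - 1 ↔ e + k ≠ 2))
Before acc := q - 4: ((3*e + k > 7 ∧ q ≠ e + 1) → ((2*e + k < 14 → 3*q ≤ -5) ∧ (3*k ≤ e - 1 ↔ k + q ≠ -4))) ∧ ((¬(3*e + k > 7 ∧ q ≠ e + 1)) → (3*k ≤ e - 1 ↔ e + k ≠ 2))
Answer: WP = ((3*e + k > 7 ∧ q ≠ e + 1) → ((2*e + k < 14 → 3*q ≤ -5) ∧ (3*k ≤ e - 1 ↔ k + q ≠ -4))) ∧ ((¬(3*e + k > 7 ∧ q ≠ e + 1)) → (3*k ≤ e - 1 ↔ e + k ≠ 2))


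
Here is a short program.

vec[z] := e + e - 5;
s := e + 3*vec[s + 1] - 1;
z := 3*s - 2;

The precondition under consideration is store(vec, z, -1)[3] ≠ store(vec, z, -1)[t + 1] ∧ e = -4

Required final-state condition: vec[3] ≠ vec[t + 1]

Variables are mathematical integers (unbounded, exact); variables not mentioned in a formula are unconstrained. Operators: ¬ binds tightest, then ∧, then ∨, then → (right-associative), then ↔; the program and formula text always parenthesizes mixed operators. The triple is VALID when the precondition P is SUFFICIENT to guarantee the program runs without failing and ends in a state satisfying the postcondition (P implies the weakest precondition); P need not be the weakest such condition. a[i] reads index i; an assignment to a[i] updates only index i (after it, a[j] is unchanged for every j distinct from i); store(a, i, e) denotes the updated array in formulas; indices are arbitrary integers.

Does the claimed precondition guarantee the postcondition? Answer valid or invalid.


Working backward. After the program, vec[3] ≠ vec[t + 1] must hold.
Before z := 3*s - 2: vec[3] ≠ vec[t + 1]
Before s := e + 3*vec[s + 1] - 1: vec[3] ≠ vec[t + 1]
Before vec[z] := e + e - 5: store(vec, z, 2*e - 5)[3] ≠ store(vec, z, 2*e - 5)[t + 1]
The weakest precondition is store(vec, z, 2*e - 5)[3] ≠ store(vec, z, 2*e - 5)[t + 1].
Check whether store(vec, z, -1)[3] ≠ store(vec, z, -1)[t + 1] ∧ e = -4 implies it.
Countermodel: at the initial state e = -4, t = 3, vec = {[3] = -13, [4] = 2, elsewhere 2}, z = 4, the precondition holds but the weakest precondition fails.
Answer: invalid


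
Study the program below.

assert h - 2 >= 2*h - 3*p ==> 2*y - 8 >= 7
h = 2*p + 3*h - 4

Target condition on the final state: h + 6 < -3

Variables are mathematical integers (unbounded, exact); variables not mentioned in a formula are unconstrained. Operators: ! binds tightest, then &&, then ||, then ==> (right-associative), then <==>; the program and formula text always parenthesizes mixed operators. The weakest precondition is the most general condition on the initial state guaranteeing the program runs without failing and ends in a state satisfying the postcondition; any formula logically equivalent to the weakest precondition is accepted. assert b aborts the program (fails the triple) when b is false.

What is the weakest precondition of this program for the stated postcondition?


Working backward. After the program, the postcondition h + 6 < -3 must hold; in canonical form it is h < -9.
Before h := 2*p + 3*h - 4: 3*h + 2*p < -5
Before assert h - 2 >= 2*h - 3*p ==> 2*y - 8 >= 7: (3*p >= h + 2 ==> 2*y >= 15) && 3*h + 2*p < -5
Answer: WP = (3*p >= h + 2 ==> 2*y >= 15) && 3*h + 2*p < -5


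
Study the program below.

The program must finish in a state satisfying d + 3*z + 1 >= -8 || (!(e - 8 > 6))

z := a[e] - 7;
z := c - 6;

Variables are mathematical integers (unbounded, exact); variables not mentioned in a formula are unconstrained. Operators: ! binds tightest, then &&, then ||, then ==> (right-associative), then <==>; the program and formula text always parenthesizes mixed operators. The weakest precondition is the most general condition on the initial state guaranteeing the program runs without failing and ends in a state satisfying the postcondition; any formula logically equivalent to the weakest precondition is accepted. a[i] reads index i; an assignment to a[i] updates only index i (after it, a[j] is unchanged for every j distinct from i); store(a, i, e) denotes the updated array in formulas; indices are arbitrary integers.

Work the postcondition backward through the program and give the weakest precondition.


Working backward. After the program, the postcondition d + 3*z + 1 >= -8 || (!(e - 8 > 6)) must hold; in canonical form it is d + 3*z >= -9 || (!(e > 14)).
Before z := c - 6: 3*c + d >= 9 || (!(e > 14))
Before z := a[e] - 7: 3*c + d >= 9 || (!(e > 14))
Answer: WP = 3*c + d >= 9 || (!(e > 14))


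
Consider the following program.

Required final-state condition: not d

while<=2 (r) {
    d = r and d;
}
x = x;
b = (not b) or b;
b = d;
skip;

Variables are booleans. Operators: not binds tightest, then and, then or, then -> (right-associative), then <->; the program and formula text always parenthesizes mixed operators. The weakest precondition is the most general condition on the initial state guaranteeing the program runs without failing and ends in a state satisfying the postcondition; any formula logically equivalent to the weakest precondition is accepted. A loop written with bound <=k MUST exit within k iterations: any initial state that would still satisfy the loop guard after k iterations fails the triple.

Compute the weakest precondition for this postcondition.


Working backward. After the program, not d must hold.
Before skip: not d
Before b := d: not d
Before b := (not b) or b: not d
Before x := x: not d
Before the loop (bound <=2), unroll the exhaustion recursion (WP_0 = exit-now case; WP_j = one more guarded iteration, up to j = 2):
  WP_0: (not r) and (not d)
  WP_1: (r -> ((not r) and (not (r and d)))) and ((not r) -> (not d))
  WP_2: (r -> ((r -> ((not r) and (not (r and d)))) and ((not r) -> (not (r and d))))) and ((not r) -> (not d))
So before the loop: (r -> ((r -> ((not r) and (not (r and d)))) and ((not r) -> (not (r and d))))) and ((not r) -> (not d))
Answer: WP = (r -> ((r -> ((not r) and (not (r and d)))) and ((not r) -> (not (r and d))))) and ((not r) -> (not d))


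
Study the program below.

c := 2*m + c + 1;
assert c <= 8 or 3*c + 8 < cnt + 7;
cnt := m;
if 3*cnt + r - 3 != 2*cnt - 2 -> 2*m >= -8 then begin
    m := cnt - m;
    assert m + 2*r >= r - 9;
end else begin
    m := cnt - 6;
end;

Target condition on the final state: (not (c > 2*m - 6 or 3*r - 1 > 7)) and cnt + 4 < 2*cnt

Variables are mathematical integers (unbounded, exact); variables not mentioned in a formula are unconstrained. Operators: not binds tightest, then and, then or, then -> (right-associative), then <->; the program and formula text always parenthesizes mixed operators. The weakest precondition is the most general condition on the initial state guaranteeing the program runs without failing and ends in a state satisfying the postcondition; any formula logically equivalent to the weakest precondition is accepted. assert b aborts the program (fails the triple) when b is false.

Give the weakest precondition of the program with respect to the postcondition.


Working backward. After the program, the postcondition (not (c > 2*m - 6 or 3*r - 1 > 7)) and cnt + 4 < 2*cnt must hold; in canonical form it is (not (c > 2*m - 6 or 3*r > 8)) and cnt > 4.
Then branch requires cnt + r >= m - 9 and (not (c + 2*m > 2*cnt - 6 or 3*r > 8)) and cnt > 4; else branch requires (not (c > 2*cnt - 18 or 3*r > 8)) and cnt > 4.
Before the if: ((cnt + r != 1 -> 2*m >= -8) -> (cnt + r >= m - 9 and (not (c + 2*m > 2*cnt - 6 or 3*r > 8)) and cnt > 4)) and ((not (cnt + r != 1 -> 2*m >= -8)) -> ((not (c > 2*cnt - 18 or 3*r > 8)) and cnt > 4))
Before cnt := m: ((m + r != 1 -> 2*m >= -8) -> (r >= -9 and (not (c > -6 or 3*r > 8)) and m > 4)) and ((not (m + r != 1 -> 2*m >= -8)) -> ((not (c > 2*m - 18 or 3*r > 8)) and m > 4))
Before assert c <= 8 or 3*c + 8 < cnt + 7: (c <= 8 or 3*c < cnt - 1) and ((m + r != 1 -> 2*m >= -8) -> (r >= -9 and (not (c > -6 or 3*r > 8)) and m > 4)) and ((not (m + r != 1 -> 2*m >= -8)) -> ((not (c > 2*m - 18 or 3*r > 8)) and m > 4))
Before c := 2*m + c + 1: (c + 2*m <= 7 or 3*c + 6*m < cnt - 4) and ((m + r != 1 -> 2*m >= -8) -> (r >= -9 and (not (c + 2*m > -7 or 3*r > 8)) and m > 4)) and ((not (m + r != 1 -> 2*m >= -8)) -> ((not (c > -19 or 3*r > 8)) and m > 4))
Answer: WP = (c + 2*m <= 7 or 3*c + 6*m < cnt - 4) and ((m + r != 1 -> 2*m >= -8) -> (r >= -9 and (not (c + 2*m > -7 or 3*r > 8)) and m > 4)) and ((not (m + r != 1 -> 2*m >= -8)) -> ((not (c > -19 or 3*r > 8)) and m > 4))


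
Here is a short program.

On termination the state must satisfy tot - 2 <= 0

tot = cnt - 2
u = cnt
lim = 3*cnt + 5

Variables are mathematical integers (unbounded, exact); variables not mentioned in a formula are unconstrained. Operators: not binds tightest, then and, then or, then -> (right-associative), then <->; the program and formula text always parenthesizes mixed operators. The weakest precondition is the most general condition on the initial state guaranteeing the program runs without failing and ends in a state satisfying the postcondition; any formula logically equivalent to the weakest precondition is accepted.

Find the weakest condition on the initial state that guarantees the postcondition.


Working backward. After the program, the postcondition tot - 2 <= 0 must hold; in canonical form it is tot <= 2.
Before lim := 3*cnt + 5: tot <= 2
Before u := cnt: tot <= 2
Before tot := cnt - 2: cnt <= 4
Answer: WP = cnt <= 4


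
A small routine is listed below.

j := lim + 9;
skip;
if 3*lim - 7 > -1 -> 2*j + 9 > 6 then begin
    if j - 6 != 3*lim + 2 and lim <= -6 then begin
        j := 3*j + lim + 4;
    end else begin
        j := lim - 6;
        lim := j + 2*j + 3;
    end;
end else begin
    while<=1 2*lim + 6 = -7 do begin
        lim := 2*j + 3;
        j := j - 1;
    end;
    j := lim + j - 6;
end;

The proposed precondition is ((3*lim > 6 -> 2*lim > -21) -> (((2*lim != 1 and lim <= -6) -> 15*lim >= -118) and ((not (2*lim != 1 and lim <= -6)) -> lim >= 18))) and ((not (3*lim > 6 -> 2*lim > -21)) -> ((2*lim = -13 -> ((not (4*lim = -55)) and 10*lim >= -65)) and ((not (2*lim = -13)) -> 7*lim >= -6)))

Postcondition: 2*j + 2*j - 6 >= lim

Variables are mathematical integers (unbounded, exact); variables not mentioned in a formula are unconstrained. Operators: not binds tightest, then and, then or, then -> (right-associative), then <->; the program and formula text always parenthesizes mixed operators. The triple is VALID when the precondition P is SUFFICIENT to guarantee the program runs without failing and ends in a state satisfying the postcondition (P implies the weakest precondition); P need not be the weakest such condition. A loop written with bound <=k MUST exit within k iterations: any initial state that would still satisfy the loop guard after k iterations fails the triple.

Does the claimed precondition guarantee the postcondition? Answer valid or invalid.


Working backward. After the program, the postcondition 2*j + 2*j - 6 >= lim must hold; in canonical form it is 4*j >= lim + 6.
Then branch requires ((j != 3*lim + 8 and lim <= -6) -> 12*j + 3*lim >= -10) and ((not (j != 3*lim + 8 and lim <= -6)) -> lim >= 15); else branch requires (2*lim = -13 -> ((not (4*j = -19)) and 10*j >= 25)) and ((not (2*lim = -13)) -> 4*j + 3*lim >= 30).
Before the if: ((3*lim > 6 -> 2*j > -3) -> (((j != 3*lim + 8 and lim <= -6) -> 12*j + 3*lim >= -10) and ((not (j != 3*lim + 8 and lim <= -6)) -> lim >= 15))) and ((not (3*lim > 6 -> 2*j > -3)) -> ((2*lim = -13 -> ((not (4*j = -19)) and 10*j >= 25)) and ((not (2*lim = -13)) -> 4*j + 3*lim >= 30)))
Before skip: ((3*lim > 6 -> 2*j > -3) -> (((j != 3*lim + 8 and lim <= -6) -> 12*j + 3*lim >= -10) and ((not (j != 3*lim + 8 and lim <= -6)) -> lim >= 15))) and ((not (3*lim > 6 -> 2*j > -3)) -> ((2*lim = -13 -> ((not (4*j = -19)) and 10*j >= 25)) and ((not (2*lim = -13)) -> 4*j + 3*lim >= 30)))
Before j := lim + 9: ((3*lim > 6 -> 2*lim > -21) -> (((2*lim != 1 and lim <= -6) -> 15*lim >= -118) and ((not (2*lim != 1 and lim <= -6)) -> lim >= 15))) and ((not (3*lim > 6 -> 2*lim > -21)) -> ((2*lim = -13 -> ((not (4*lim = -55)) and 10*lim >= -65)) and ((not (2*lim = -13)) -> 7*lim >= -6)))
The weakest precondition is ((3*lim > 6 -> 2*lim > -21) -> (((2*lim != 1 and lim <= -6) -> 15*lim >= -118) and ((not (2*lim != 1 and lim <= -6)) -> lim >= 15))) and ((not (3*lim > 6 -> 2*lim > -21)) -> ((2*lim = -13 -> ((not (4*lim = -55)) and 10*lim >= -65)) and ((not (2*lim = -13)) -> 7*lim >= -6))).
Check whether ((3*lim > 6 -> 2*lim > -21) -> (((2*lim != 1 and lim <= -6) -> 15*lim >= -118) and ((not (2*lim != 1 and lim <= -6)) -> lim >= 18))) and ((not (3*lim > 6 -> 2*lim > -21)) -> ((2*lim = -13 -> ((not (4*lim = -55)) and 10*lim >= -65)) and ((not (2*lim = -13)) -> 7*lim >= -6))) implies it.
Every state satisfying the precondition satisfies the weakest precondition: the implication holds.
Answer: valid


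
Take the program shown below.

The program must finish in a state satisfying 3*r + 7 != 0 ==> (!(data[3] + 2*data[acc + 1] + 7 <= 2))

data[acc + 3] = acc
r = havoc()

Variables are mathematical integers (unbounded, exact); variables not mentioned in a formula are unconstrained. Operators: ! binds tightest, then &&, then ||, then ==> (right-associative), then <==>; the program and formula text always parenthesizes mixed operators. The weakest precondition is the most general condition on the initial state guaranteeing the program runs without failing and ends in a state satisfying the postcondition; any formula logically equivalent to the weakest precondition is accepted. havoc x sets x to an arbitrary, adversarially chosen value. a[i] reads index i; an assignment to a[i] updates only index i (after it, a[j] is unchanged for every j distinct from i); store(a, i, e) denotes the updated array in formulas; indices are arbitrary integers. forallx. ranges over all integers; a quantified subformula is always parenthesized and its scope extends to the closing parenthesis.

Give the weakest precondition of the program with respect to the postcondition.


Working backward. After the program, the postcondition 3*r + 7 != 0 ==> (!(data[3] + 2*data[acc + 1] + 7 <= 2)) must hold; in canonical form it is 3*r != -7 ==> (!(2*data[acc + 1] + data[3] <= -5)).
Before havoc r: forall r_1. (3*r_1 != -7 ==> (!(2*data[acc + 1] + data[3] <= -5)))
Before data[acc + 3] := acc: forall r_1. (3*r_1 != -7 ==> (!(2*store(data, acc + 3, acc)[acc + 1] + store(data, acc + 3, acc)[3] <= -5)))
Answer: WP = forall r_1. (3*r_1 != -7 ==> (!(2*store(data, acc + 3, acc)[acc + 1] + store(data, acc + 3, acc)[3] <= -5)))


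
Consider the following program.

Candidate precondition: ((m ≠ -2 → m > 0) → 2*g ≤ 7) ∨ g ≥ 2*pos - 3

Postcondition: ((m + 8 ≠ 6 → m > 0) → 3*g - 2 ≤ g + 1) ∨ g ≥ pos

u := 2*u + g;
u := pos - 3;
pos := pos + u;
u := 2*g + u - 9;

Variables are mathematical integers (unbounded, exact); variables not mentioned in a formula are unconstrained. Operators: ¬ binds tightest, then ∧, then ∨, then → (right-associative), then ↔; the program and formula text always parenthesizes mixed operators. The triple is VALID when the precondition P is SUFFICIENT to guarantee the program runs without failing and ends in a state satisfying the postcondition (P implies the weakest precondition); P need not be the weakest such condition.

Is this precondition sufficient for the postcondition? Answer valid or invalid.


Working backward. After the program, the postcondition ((m + 8 ≠ 6 → m > 0) → 3*g - 2 ≤ g + 1) ∨ g ≥ pos must hold; in canonical form it is ((m ≠ -2 → m > 0) → 2*g ≤ 3) ∨ g ≥ pos.
Before u := 2*g + u - 9: ((m ≠ -2 → m > 0) → 2*g ≤ 3) ∨ g ≥ pos
Before pos := pos + u: ((m ≠ -2 → m > 0) → 2*g ≤ 3) ∨ g ≥ pos + u
Before u := pos - 3: ((m ≠ -2 → m > 0) → 2*g ≤ 3) ∨ g ≥ 2*pos - 3
Before u := 2*u + g: ((m ≠ -2 → m > 0) → 2*g ≤ 3) ∨ g ≥ 2*pos - 3
The weakest precondition is ((m ≠ -2 → m > 0) → 2*g ≤ 3) ∨ g ≥ 2*pos - 3.
Check whether ((m ≠ -2 → m > 0) → 2*g ≤ 7) ∨ g ≥ 2*pos - 3 implies it.
Countermodel: at the initial state g = 2, m = 1, pos = 3, the precondition holds but the weakest precondition fails.
Answer: invalid


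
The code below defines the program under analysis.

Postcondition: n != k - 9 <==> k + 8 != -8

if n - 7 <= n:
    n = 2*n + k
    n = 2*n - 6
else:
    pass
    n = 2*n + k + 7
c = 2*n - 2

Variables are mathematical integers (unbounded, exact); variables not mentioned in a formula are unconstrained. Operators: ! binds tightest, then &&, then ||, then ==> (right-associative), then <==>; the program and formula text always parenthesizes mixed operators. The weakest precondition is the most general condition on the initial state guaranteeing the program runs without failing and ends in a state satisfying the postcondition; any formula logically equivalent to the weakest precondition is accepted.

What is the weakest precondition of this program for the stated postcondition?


Working backward. After the program, the postcondition n != k - 9 <==> k + 8 != -8 must hold; in canonical form it is n != k - 9 <==> k != -16.
Before c := 2*n - 2: n != k - 9 <==> k != -16
Then branch requires k + 4*n != -3 <==> k != -16; else branch requires 2*n != -16 <==> k != -16.
Before the if: k + 4*n != -3 <==> k != -16
Answer: WP = k + 4*n != -3 <==> k != -16


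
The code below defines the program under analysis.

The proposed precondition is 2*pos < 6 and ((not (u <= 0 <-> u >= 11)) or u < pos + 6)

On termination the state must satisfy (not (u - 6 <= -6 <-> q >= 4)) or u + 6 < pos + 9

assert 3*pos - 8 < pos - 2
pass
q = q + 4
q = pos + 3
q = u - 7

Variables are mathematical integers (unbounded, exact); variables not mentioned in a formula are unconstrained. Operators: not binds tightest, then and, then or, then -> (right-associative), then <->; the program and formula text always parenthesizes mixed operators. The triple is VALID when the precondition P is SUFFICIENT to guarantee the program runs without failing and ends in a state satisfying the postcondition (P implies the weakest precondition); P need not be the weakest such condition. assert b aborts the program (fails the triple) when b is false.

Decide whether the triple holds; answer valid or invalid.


Working backward. After the program, the postcondition (not (u - 6 <= -6 <-> q >= 4)) or u + 6 < pos + 9 must hold; in canonical form it is (not (u <= 0 <-> q >= 4)) or u < pos + 3.
Before q := u - 7: (not (u <= 0 <-> u >= 11)) or u < pos + 3
Before q := pos + 3: (not (u <= 0 <-> u >= 11)) or u < pos + 3
Before q := q + 4: (not (u <= 0 <-> u >= 11)) or u < pos + 3
Before skip: (not (u <= 0 <-> u >= 11)) or u < pos + 3
Before assert 3*pos - 8 < pos - 2: 2*pos < 6 and ((not (u <= 0 <-> u >= 11)) or u < pos + 3)
The weakest precondition is 2*pos < 6 and ((not (u <= 0 <-> u >= 11)) or u < pos + 3).
Check whether 2*pos < 6 and ((not (u <= 0 <-> u >= 11)) or u < pos + 6) implies it.
Countermodel: at the initial state pos = 0, u = 3, the precondition holds but the weakest precondition fails.
Answer: invalid


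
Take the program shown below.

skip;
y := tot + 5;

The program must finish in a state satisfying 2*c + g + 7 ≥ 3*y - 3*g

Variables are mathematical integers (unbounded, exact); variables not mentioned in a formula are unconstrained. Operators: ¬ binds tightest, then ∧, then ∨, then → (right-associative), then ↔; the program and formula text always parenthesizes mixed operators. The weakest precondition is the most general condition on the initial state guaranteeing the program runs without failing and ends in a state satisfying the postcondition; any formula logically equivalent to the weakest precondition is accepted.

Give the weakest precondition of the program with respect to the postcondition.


Working backward. After the program, the postcondition 2*c + g + 7 ≥ 3*y - 3*g must hold; in canonical form it is 2*c + 4*g ≥ 3*y - 7.
Before y := tot + 5: 2*c + 4*g ≥ 3*tot + 8
Before skip: 2*c + 4*g ≥ 3*tot + 8
Answer: WP = 2*c + 4*g ≥ 3*tot + 8


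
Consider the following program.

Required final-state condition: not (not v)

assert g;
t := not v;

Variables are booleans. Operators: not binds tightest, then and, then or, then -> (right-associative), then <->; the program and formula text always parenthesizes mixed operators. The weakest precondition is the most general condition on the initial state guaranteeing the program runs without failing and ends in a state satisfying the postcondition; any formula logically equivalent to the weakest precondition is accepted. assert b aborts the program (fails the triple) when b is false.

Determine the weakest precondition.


Working backward. After the program, the postcondition not (not v) must hold; in canonical form it is v.
Before t := not v: v
Before assert g: g and v
Answer: WP = g and v


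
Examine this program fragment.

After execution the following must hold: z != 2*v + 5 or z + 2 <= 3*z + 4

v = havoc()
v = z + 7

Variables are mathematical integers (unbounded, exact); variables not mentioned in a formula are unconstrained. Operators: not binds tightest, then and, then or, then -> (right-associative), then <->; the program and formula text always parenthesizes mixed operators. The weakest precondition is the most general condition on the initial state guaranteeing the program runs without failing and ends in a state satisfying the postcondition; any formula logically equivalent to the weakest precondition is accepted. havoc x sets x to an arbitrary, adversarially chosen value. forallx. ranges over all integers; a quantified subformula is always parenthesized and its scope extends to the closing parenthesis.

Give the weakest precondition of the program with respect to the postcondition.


Working backward. After the program, the postcondition z != 2*v + 5 or z + 2 <= 3*z + 4 must hold; in canonical form it is z != 2*v + 5 or 2*z >= -2.
Before v := z + 7: z != -19 or 2*z >= -2
Before havoc v: z != -19 or 2*z >= -2
Answer: WP = z != -19 or 2*z >= -2


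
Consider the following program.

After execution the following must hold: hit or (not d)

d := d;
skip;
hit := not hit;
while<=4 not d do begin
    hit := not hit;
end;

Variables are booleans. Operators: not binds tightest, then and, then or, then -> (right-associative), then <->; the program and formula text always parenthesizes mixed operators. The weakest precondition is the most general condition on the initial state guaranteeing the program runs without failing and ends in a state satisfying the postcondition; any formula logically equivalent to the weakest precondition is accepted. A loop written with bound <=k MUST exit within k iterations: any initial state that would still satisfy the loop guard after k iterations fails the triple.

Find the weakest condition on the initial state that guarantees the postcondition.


Working backward. After the program, hit or (not d) must hold.
Before the loop (bound <=4), unroll the exhaustion recursion (WP_0 = exit-now case; WP_j = one more guarded iteration, up to j = 4):
  WP_0: d and (hit or (not d))
  WP_1: ((not d) -> (d and ((not hit) or (not d)))) and (d -> (hit or (not d)))
  WP_2: ((not d) -> (((not d) -> (d and (hit or (not d)))) and (d -> ((not hit) or (not d))))) and (d -> (hit or (not d)))
  WP_3: ((not d) -> (((not d) -> (((not d) -> (d and ((not hit) or (not d)))) and (d -> (hit or (not d))))) and (d -> ((not hit) or (not d))))) and (d -> (hit or (not d)))
  WP_4: ((not d) -> (((not d) -> (((not d) -> (((not d) -> (d and (hit or (not d)))) and (d -> ((not hit) or (not d))))) and (d -> (hit or (not d))))) and (d -> ((not hit) or (not d))))) and (d -> (hit or (not d)))
So before the loop: ((not d) -> (((not d) -> (((not d) -> (((not d) -> (d and (hit or (not d)))) and (d -> ((not hit) or (not d))))) and (d -> (hit or (not d))))) and (d -> ((not hit) or (not d))))) and (d -> (hit or (not d)))
Before hit := not hit: ((not d) -> (((not d) -> (((not d) -> (((not d) -> (d and ((not hit) or (not d)))) and (d -> (hit or (not d))))) and (d -> ((not hit) or (not d))))) and (d -> (hit or (not d))))) and (d -> ((not hit) or (not d)))
Before skip: ((not d) -> (((not d) -> (((not d) -> (((not d) -> (d and ((not hit) or (not d)))) and (d -> (hit or (not d))))) and (d -> ((not hit) or (not d))))) and (d -> (hit or (not d))))) and (d -> ((not hit) or (not d)))
Before d := d: ((not d) -> (((not d) -> (((not d) -> (((not d) -> (d and ((not hit) or (not d)))) and (d -> (hit or (not d))))) and (d -> ((not hit) or (not d))))) and (d -> (hit or (not d))))) and (d -> ((not hit) or (not d)))
Answer: WP = ((not d) -> (((not d) -> (((not d) -> (((not d) -> (d and ((not hit) or (not d)))) and (d -> (hit or (not d))))) and (d -> ((not hit) or (not d))))) and (d -> (hit or (not d))))) and (d -> ((not hit) or (not d)))


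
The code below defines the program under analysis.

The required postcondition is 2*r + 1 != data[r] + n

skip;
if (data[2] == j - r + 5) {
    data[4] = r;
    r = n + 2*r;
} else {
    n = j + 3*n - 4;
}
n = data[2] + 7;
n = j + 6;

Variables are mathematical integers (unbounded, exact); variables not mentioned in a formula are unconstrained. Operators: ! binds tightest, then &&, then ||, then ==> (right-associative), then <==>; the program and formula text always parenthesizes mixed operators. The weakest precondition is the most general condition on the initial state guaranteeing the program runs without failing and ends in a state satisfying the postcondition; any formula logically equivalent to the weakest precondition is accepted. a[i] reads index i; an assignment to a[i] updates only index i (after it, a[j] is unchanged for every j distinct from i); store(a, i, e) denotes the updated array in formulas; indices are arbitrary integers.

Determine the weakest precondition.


Working backward. After the program, the postcondition 2*r + 1 != data[r] + n must hold; in canonical form it is 2*r != data[r] + n - 1.
Before n := j + 6: 2*r != data[r] + j + 5
Before n := data[2] + 7: 2*r != data[r] + j + 5
Then branch requires 2*n + 4*r != store(data, 4, r)[n + 2*r] + j + 5; else branch requires 2*r != data[r] + j + 5.
Before the if: (data[2] + r == j + 5 ==> 2*n + 4*r != store(data, 4, r)[n + 2*r] + j + 5) && ((!(data[2] + r == j + 5)) ==> 2*r != data[r] + j + 5)
Before skip: (data[2] + r == j + 5 ==> 2*n + 4*r != store(data, 4, r)[n + 2*r] + j + 5) && ((!(data[2] + r == j + 5)) ==> 2*r != data[r] + j + 5)
Answer: WP = (data[2] + r == j + 5 ==> 2*n + 4*r != store(data, 4, r)[n + 2*r] + j + 5) && ((!(data[2] + r == j + 5)) ==> 2*r != data[r] + j + 5)


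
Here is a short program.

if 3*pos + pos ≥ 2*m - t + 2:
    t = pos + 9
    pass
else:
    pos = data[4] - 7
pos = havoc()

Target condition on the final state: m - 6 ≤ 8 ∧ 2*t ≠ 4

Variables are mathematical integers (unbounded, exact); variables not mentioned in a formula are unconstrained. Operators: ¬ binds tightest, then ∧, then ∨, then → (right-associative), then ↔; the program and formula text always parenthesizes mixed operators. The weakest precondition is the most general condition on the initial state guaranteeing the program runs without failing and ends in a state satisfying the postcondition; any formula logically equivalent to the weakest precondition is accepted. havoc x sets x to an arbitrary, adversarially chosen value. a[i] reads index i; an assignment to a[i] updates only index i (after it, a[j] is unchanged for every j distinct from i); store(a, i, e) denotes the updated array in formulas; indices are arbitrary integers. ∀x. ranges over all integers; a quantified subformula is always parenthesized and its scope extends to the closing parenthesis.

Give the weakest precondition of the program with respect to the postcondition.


Working backward. After the program, the postcondition m - 6 ≤ 8 ∧ 2*t ≠ 4 must hold; in canonical form it is m ≤ 14 ∧ 2*t ≠ 4.
Before havoc pos: m ≤ 14 ∧ 2*t ≠ 4
Then branch requires m ≤ 14 ∧ 2*pos ≠ -14; else branch requires m ≤ 14 ∧ 2*t ≠ 4.
Before the if: (4*pos + t ≥ 2*m + 2 → (m ≤ 14 ∧ 2*pos ≠ -14)) ∧ ((¬(4*pos + t ≥ 2*m + 2)) → (m ≤ 14 ∧ 2*t ≠ 4))
Answer: WP = (4*pos + t ≥ 2*m + 2 → (m ≤ 14 ∧ 2*pos ≠ -14)) ∧ ((¬(4*pos + t ≥ 2*m + 2)) → (m ≤ 14 ∧ 2*t ≠ 4))


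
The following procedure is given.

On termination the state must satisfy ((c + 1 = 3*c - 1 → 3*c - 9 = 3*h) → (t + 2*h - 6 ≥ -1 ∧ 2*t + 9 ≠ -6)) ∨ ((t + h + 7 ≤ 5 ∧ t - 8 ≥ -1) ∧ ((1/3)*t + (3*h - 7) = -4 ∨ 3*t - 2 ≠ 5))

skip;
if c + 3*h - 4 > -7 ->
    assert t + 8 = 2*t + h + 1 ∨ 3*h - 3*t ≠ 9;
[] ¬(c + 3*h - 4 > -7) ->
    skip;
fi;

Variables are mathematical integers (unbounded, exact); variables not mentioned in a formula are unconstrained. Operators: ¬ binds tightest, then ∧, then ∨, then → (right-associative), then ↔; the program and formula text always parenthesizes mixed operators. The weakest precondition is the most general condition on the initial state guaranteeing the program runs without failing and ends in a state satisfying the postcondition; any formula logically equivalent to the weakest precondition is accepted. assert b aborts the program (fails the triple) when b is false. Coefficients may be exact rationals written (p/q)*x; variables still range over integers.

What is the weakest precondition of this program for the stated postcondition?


Working backward. After the program, the postcondition ((c + 1 = 3*c - 1 → 3*c - 9 = 3*h) → (t + 2*h - 6 ≥ -1 ∧ 2*t + 9 ≠ -6)) ∨ ((t + h + 7 ≤ 5 ∧ t - 8 ≥ -1) ∧ ((1/3)*t + (3*h - 7) = -4 ∨ 3*t - 2 ≠ 5)) must hold; in canonical form it is ((2*c = 2 → 3*c = 3*h + 9) → (2*h + t ≥ 5 ∧ 2*t ≠ -15)) ∨ (h + t ≤ -2 ∧ t ≥ 7 ∧ (3*h + (1/3)*t = 3 ∨ 3*t ≠ 7)).
Then branch requires (h + t = 7 ∨ 3*h ≠ 3*t + 9) ∧ (((2*c = 2 → 3*c = 3*h + 9) → (2*h + t ≥ 5 ∧ 2*t ≠ -15)) ∨ (h + t ≤ -2 ∧ t ≥ 7 ∧ (3*h + (1/3)*t = 3 ∨ 3*t ≠ 7))); else branch requires ((2*c = 2 → 3*c = 3*h + 9) → (2*h + t ≥ 5 ∧ 2*t ≠ -15)) ∨ (h + t ≤ -2 ∧ t ≥ 7 ∧ (3*h + (1/3)*t = 3 ∨ 3*t ≠ 7)).
Before the if: (c + 3*h > -3 → ((h + t = 7 ∨ 3*h ≠ 3*t + 9) ∧ (((2*c = 2 → 3*c = 3*h + 9) → (2*h + t ≥ 5 ∧ 2*t ≠ -15)) ∨ (h + t ≤ -2 ∧ t ≥ 7 ∧ (3*h + (1/3)*t = 3 ∨ 3*t ≠ 7))))) ∧ ((¬(c + 3*h > -3)) → (((2*c = 2 → 3*c = 3*h + 9) → (2*h + t ≥ 5 ∧ 2*t ≠ -15)) ∨ (h + t ≤ -2 ∧ t ≥ 7 ∧ (3*h + (1/3)*t = 3 ∨ 3*t ≠ 7))))
Before skip: (c + 3*h > -3 → ((h + t = 7 ∨ 3*h ≠ 3*t + 9) ∧ (((2*c = 2 → 3*c = 3*h + 9) → (2*h + t ≥ 5 ∧ 2*t ≠ -15)) ∨ (h + t ≤ -2 ∧ t ≥ 7 ∧ (3*h + (1/3)*t = 3 ∨ 3*t ≠ 7))))) ∧ ((¬(c + 3*h > -3)) → (((2*c = 2 → 3*c = 3*h + 9) → (2*h + t ≥ 5 ∧ 2*t ≠ -15)) ∨ (h + t ≤ -2 ∧ t ≥ 7 ∧ (3*h + (1/3)*t = 3 ∨ 3*t ≠ 7))))
Answer: WP = (c + 3*h > -3 → ((h + t = 7 ∨ 3*h ≠ 3*t + 9) ∧ (((2*c = 2 → 3*c = 3*h + 9) → (2*h + t ≥ 5 ∧ 2*t ≠ -15)) ∨ (h + t ≤ -2 ∧ t ≥ 7 ∧ (3*h + (1/3)*t = 3 ∨ 3*t ≠ 7))))) ∧ ((¬(c + 3*h > -3)) → (((2*c = 2 → 3*c = 3*h + 9) → (2*h + t ≥ 5 ∧ 2*t ≠ -15)) ∨ (h + t ≤ -2 ∧ t ≥ 7 ∧ (3*h + (1/3)*t = 3 ∨ 3*t ≠ 7))))
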